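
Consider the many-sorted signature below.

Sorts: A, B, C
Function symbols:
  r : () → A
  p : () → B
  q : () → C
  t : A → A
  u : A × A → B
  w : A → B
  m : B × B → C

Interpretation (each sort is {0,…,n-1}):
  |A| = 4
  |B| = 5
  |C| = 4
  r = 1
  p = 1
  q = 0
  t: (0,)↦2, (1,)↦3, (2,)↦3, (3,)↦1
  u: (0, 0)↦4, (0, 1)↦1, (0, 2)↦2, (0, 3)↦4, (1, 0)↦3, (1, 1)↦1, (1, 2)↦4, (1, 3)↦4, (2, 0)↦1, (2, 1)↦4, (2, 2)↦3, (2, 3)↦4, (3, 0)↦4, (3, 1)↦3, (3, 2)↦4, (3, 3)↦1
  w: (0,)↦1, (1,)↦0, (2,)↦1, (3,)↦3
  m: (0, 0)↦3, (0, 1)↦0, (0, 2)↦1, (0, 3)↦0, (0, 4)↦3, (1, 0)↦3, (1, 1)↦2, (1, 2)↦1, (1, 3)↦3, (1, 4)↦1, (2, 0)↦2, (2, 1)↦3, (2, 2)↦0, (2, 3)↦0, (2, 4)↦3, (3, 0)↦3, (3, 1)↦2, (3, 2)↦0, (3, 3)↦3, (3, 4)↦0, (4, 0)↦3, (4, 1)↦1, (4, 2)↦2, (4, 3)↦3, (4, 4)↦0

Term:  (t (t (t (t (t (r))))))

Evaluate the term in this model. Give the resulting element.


  r = 1
  (t (r)) = t(1,) = 3
  (t (t (r))) = t(3,) = 1
  (t (t (t (r)))) = t(1,) = 3
  (t (t (t (t (r))))) = t(3,) = 1
  (t (t (t (t (t (r)))))) = t(1,) = 3

value = 3


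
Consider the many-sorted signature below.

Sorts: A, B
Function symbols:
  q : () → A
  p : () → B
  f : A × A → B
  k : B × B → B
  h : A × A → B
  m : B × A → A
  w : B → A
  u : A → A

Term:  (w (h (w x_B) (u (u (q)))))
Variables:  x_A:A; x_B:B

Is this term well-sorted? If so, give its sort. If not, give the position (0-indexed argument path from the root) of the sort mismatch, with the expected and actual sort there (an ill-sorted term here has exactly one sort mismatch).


well-sorted; sort = A

      x_B : B
    (w x_B) : A
        (q) : A
      (u (q)) : A
    (u (u (q))) : A
  (h (w x_B) (u (u (q)))) : B
(w (h (w x_B) (u (u (q))))) : A


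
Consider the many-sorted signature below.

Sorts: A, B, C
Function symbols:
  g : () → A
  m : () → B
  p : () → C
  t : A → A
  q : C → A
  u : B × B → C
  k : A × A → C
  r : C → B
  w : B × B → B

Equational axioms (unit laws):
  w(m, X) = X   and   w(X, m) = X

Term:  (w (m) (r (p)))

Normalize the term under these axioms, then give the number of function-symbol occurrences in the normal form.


1. (w (m) (r (p)))  →  (r (p))
normal form: (r (p))

size = 2


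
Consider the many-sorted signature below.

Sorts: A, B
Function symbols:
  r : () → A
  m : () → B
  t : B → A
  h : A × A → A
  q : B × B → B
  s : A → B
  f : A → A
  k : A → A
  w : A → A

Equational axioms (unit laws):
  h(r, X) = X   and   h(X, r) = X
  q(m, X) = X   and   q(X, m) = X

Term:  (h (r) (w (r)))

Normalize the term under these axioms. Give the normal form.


1. (h (r) (w (r)))  →  (w (r))

normal form = (w (r))


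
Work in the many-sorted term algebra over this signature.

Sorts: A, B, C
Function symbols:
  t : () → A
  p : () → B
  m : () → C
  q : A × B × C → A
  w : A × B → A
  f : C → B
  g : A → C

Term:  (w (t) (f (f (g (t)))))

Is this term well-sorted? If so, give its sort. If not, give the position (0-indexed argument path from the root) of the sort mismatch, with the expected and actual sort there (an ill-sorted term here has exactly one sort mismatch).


  (t) : A
        (t) : A
      (g (t)) : C
    (f (g (t))) : B
  (f (f (g (t)))) : ✗ arg 0 at [1, 0] has sort B, expected C

ill-sorted at position [1, 0]: expected C, got B


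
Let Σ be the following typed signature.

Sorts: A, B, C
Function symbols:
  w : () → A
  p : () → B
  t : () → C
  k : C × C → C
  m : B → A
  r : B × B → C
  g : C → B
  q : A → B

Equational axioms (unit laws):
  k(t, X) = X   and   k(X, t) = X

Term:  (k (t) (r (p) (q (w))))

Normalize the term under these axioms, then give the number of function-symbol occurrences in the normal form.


size = 4

1. (k (t) (r (p) (q (w))))  →  (r (p) (q (w)))
normal form: (r (p) (q (w)))


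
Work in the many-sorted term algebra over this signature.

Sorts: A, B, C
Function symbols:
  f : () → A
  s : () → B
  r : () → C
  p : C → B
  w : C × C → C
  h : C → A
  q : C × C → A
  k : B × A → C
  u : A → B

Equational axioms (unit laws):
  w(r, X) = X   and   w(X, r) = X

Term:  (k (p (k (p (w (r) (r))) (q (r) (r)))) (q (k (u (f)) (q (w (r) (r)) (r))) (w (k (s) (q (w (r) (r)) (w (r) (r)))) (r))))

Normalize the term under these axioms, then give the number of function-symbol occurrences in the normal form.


size = 20

1. (k (p (k (p (w (r) (r))) (q (r) (r)))) (q (k (u (f)) (q (w (r) (r)) (r))) (w (k (s) (q (w (r) (r)) (w (r) (r)))) (r))))  →  (k (p (k (p (r)) (q (r) (r)))) (q (k (u (f)) (q (w (r) (r)) (r))) (w (k (s) (q (w (r) (r)) (w (r) (r)))) (r))))
2. (k (p (k (p (r)) (q (r) (r)))) (q (k (u (f)) (q (w (r) (r)) (r))) (w (k (s) (q (w (r) (r)) (w (r) (r)))) (r))))  →  (k (p (k (p (r)) (q (r) (r)))) (q (k (u (f)) (q (r) (r))) (w (k (s) (q (w (r) (r)) (w (r) (r)))) (r))))
3. (k (p (k (p (r)) (q (r) (r)))) (q (k (u (f)) (q (r) (r))) (w (k (s) (q (w (r) (r)) (w (r) (r)))) (r))))  →  (k (p (k (p (r)) (q (r) (r)))) (q (k (u (f)) (q (r) (r))) (k (s) (q (w (r) (r)) (w (r) (r))))))
4. (k (p (k (p (r)) (q (r) (r)))) (q (k (u (f)) (q (r) (r))) (k (s) (q (w (r) (r)) (w (r) (r))))))  →  (k (p (k (p (r)) (q (r) (r)))) (q (k (u (f)) (q (r) (r))) (k (s) (q (r) (w (r) (r))))))
5. (k (p (k (p (r)) (q (r) (r)))) (q (k (u (f)) (q (r) (r))) (k (s) (q (r) (w (r) (r))))))  →  (k (p (k (p (r)) (q (r) (r)))) (q (k (u (f)) (q (r) (r))) (k (s) (q (r) (r)))))
normal form: (k (p (k (p (r)) (q (r) (r)))) (q (k (u (f)) (q (r) (r))) (k (s) (q (r) (r)))))


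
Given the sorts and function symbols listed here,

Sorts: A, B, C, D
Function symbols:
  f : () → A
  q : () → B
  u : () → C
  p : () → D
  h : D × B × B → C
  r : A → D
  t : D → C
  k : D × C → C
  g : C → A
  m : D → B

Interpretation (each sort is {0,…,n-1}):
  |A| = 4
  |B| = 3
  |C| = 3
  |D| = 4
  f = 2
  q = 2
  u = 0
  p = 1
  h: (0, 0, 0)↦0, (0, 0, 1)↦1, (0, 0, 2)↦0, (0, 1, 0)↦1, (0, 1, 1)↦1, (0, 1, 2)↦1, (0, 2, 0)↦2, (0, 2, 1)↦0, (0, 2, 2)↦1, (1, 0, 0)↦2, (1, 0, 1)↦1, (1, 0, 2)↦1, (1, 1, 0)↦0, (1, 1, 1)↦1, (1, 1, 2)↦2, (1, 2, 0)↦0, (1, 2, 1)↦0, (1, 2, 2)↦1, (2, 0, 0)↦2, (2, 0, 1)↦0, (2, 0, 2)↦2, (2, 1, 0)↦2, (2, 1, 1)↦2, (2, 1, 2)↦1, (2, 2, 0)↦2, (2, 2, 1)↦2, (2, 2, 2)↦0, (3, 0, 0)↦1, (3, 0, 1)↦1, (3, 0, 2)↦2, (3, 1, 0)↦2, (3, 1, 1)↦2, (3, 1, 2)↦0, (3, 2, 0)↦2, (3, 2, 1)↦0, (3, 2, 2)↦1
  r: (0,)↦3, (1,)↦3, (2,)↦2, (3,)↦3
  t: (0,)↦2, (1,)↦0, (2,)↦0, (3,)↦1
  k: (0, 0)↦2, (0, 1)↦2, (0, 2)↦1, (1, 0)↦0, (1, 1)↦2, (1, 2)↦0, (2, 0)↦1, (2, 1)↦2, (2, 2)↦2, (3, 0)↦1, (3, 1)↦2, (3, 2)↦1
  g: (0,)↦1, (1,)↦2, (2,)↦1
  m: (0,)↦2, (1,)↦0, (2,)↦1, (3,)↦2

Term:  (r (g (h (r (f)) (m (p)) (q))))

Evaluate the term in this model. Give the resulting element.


value = 3

  f = 2
  (r (f)) = r(2,) = 2
  p = 1
  (m (p)) = m(1,) = 0
  q = 2
  (h (r (f)) (m (p)) (q)) = h(2, 0, 2) = 2
  (g (h (r (f)) (m (p)) (q))) = g(2,) = 1
  (r (g (h (r (f)) (m (p)) (q)))) = r(1,) = 3


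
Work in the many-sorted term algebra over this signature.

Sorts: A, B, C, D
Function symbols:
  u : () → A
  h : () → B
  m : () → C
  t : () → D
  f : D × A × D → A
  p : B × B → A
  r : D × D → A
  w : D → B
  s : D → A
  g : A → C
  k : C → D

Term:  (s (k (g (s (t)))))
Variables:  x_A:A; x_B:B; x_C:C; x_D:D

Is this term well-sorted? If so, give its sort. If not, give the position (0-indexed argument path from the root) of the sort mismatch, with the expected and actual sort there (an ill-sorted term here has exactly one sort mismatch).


well-sorted; sort = A

        (t) : D
      (s (t)) : A
    (g (s (t))) : C
  (k (g (s (t)))) : D
(s (k (g (s (t))))) : A


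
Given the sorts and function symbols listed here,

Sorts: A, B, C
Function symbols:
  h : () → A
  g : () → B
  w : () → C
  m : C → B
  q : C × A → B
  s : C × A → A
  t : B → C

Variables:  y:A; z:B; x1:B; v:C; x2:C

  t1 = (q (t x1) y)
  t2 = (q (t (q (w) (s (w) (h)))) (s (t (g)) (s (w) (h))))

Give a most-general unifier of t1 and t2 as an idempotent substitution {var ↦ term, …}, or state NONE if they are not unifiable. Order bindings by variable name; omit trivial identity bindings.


{x1 ↦ (q (w) (s (w) (h))), y ↦ (s (t (g)) (s (w) (h)))}


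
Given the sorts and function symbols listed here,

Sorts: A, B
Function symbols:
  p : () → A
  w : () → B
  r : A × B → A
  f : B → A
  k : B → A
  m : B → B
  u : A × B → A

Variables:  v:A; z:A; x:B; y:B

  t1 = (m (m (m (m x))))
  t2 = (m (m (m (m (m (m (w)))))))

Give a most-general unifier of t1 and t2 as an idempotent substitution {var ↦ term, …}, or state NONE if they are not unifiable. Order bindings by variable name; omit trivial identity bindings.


{x ↦ (m (m (w)))}


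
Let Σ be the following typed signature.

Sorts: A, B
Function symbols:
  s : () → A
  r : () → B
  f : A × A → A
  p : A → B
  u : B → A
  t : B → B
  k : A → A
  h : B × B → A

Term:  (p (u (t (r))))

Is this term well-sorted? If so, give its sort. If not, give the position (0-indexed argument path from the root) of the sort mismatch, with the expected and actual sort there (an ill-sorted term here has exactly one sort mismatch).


      (r) : B
    (t (r)) : B
  (u (t (r))) : A
(p (u (t (r)))) : B

well-sorted; sort = B


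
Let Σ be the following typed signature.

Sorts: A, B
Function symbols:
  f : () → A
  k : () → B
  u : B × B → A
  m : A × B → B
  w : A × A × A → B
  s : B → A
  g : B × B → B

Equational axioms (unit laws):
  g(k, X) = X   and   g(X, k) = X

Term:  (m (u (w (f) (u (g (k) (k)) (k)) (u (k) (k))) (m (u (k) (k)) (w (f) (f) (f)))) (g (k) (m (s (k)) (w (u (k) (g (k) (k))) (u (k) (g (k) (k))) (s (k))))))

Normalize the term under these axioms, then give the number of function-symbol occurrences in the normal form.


size = 30

1. (m (u (w (f) (u (g (k) (k)) (k)) (u (k) (k))) (m (u (k) (k)) (w (f) (f) (f)))) (g (k) (m (s (k)) (w (u (k) (g (k) (k))) (u (k) (g (k) (k))) (s (k))))))  →  (m (u (w (f) (u (k) (k)) (u (k) (k))) (m (u (k) (k)) (w (f) (f) (f)))) (g (k) (m (s (k)) (w (u (k) (g (k) (k))) (u (k) (g (k) (k))) (s (k))))))
2. (m (u (w (f) (u (k) (k)) (u (k) (k))) (m (u (k) (k)) (w (f) (f) (f)))) (g (k) (m (s (k)) (w (u (k) (g (k) (k))) (u (k) (g (k) (k))) (s (k))))))  →  (m (u (w (f) (u (k) (k)) (u (k) (k))) (m (u (k) (k)) (w (f) (f) (f)))) (m (s (k)) (w (u (k) (g (k) (k))) (u (k) (g (k) (k))) (s (k)))))
3. (m (u (w (f) (u (k) (k)) (u (k) (k))) (m (u (k) (k)) (w (f) (f) (f)))) (m (s (k)) (w (u (k) (g (k) (k))) (u (k) (g (k) (k))) (s (k)))))  →  (m (u (w (f) (u (k) (k)) (u (k) (k))) (m (u (k) (k)) (w (f) (f) (f)))) (m (s (k)) (w (u (k) (k)) (u (k) (g (k) (k))) (s (k)))))
4. (m (u (w (f) (u (k) (k)) (u (k) (k))) (m (u (k) (k)) (w (f) (f) (f)))) (m (s (k)) (w (u (k) (k)) (u (k) (g (k) (k))) (s (k)))))  →  (m (u (w (f) (u (k) (k)) (u (k) (k))) (m (u (k) (k)) (w (f) (f) (f)))) (m (s (k)) (w (u (k) (k)) (u (k) (k)) (s (k)))))
normal form: (m (u (w (f) (u (k) (k)) (u (k) (k))) (m (u (k) (k)) (w (f) (f) (f)))) (m (s (k)) (w (u (k) (k)) (u (k) (k)) (s (k)))))


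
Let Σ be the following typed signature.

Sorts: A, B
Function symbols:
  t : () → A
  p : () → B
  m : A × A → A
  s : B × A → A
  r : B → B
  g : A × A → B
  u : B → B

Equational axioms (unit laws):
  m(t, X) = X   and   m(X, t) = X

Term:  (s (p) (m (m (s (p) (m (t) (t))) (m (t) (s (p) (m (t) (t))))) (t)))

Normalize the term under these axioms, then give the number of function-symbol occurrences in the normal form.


size = 9

1. (s (p) (m (m (s (p) (m (t) (t))) (m (t) (s (p) (m (t) (t))))) (t)))  →  (s (p) (m (s (p) (m (t) (t))) (m (t) (s (p) (m (t) (t))))))
2. (s (p) (m (s (p) (m (t) (t))) (m (t) (s (p) (m (t) (t))))))  →  (s (p) (m (s (p) (t)) (m (t) (s (p) (m (t) (t))))))
3. (s (p) (m (s (p) (t)) (m (t) (s (p) (m (t) (t))))))  →  (s (p) (m (s (p) (t)) (s (p) (m (t) (t)))))
4. (s (p) (m (s (p) (t)) (s (p) (m (t) (t)))))  →  (s (p) (m (s (p) (t)) (s (p) (t))))
normal form: (s (p) (m (s (p) (t)) (s (p) (t))))


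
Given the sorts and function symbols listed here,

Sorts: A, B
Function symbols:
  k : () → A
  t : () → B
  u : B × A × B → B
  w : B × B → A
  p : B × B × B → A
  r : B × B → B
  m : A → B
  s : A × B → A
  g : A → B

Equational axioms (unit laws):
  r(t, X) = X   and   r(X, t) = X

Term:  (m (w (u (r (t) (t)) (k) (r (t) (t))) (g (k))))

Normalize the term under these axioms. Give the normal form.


1. (m (w (u (r (t) (t)) (k) (r (t) (t))) (g (k))))  →  (m (w (u (t) (k) (r (t) (t))) (g (k))))
2. (m (w (u (t) (k) (r (t) (t))) (g (k))))  →  (m (w (u (t) (k) (t)) (g (k))))

normal form = (m (w (u (t) (k) (t)) (g (k))))


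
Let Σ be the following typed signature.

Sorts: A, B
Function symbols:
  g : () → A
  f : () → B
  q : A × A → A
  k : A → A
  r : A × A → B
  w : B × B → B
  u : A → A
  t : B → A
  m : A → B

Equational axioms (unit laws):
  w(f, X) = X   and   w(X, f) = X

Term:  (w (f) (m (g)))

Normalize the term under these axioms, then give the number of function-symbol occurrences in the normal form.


1. (w (f) (m (g)))  →  (m (g))
normal form: (m (g))

size = 2


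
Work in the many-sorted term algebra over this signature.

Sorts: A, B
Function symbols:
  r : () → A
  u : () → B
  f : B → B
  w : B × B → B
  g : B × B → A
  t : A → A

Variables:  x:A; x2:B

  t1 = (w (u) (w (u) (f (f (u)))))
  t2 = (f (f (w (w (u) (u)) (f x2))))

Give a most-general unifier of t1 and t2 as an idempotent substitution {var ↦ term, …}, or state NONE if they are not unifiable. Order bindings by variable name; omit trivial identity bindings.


NONE (not unifiable)

head clash or occurs-check failure — not unifiable


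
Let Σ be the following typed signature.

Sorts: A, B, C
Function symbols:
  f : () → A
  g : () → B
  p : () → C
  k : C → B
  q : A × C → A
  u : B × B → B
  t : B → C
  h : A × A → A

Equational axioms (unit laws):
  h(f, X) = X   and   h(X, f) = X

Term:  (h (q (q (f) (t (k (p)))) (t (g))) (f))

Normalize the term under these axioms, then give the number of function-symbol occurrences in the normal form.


size = 8

1. (h (q (q (f) (t (k (p)))) (t (g))) (f))  →  (q (q (f) (t (k (p)))) (t (g)))
normal form: (q (q (f) (t (k (p)))) (t (g)))


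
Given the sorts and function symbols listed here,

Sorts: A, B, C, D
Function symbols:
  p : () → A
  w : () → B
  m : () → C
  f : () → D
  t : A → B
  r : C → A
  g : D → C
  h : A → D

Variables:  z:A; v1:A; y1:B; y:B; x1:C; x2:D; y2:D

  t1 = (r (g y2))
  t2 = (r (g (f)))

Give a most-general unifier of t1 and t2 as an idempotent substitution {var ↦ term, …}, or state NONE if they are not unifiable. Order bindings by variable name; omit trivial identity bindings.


{y2 ↦ (f)}


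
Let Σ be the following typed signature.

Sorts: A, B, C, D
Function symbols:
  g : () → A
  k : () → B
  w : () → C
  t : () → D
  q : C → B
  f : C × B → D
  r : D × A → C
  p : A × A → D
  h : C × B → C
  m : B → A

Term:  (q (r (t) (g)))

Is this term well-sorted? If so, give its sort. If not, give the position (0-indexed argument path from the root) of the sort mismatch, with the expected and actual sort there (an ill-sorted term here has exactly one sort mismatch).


well-sorted; sort = B

    (t) : D
    (g) : A
  (r (t) (g)) : C
(q (r (t) (g))) : B


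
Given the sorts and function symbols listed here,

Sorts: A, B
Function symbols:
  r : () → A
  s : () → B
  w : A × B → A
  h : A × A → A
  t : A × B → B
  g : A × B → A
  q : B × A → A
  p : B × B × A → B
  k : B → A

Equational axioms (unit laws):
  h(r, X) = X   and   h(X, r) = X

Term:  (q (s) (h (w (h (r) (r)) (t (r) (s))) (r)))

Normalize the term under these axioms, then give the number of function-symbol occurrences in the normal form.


size = 7

1. (q (s) (h (w (h (r) (r)) (t (r) (s))) (r)))  →  (q (s) (w (h (r) (r)) (t (r) (s))))
2. (q (s) (w (h (r) (r)) (t (r) (s))))  →  (q (s) (w (r) (t (r) (s))))
normal form: (q (s) (w (r) (t (r) (s))))


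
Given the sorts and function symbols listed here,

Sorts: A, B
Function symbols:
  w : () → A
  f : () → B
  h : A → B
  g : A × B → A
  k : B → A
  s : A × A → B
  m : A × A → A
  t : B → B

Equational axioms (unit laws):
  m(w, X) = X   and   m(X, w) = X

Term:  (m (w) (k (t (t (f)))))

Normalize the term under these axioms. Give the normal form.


normal form = (k (t (t (f))))

1. (m (w) (k (t (t (f)))))  →  (k (t (t (f))))


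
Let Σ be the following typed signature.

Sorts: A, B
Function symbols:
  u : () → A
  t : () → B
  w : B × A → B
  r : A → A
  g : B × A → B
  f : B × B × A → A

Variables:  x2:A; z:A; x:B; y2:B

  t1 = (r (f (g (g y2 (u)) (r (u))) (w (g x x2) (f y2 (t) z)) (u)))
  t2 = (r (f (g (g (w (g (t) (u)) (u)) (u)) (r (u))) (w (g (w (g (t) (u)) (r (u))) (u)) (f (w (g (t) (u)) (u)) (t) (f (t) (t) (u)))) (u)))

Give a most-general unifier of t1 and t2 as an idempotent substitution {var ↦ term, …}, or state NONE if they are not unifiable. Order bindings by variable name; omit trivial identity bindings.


{x ↦ (w (g (t) (u)) (r (u))), x2 ↦ (u), y2 ↦ (w (g (t) (u)) (u)), z ↦ (f (t) (t) (u))}


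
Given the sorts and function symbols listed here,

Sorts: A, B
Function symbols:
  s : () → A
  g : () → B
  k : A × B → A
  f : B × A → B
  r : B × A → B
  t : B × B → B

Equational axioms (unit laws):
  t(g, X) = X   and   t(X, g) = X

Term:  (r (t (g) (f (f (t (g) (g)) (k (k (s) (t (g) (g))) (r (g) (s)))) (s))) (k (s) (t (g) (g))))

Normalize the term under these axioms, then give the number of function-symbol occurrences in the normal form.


1. (r (t (g) (f (f (t (g) (g)) (k (k (s) (t (g) (g))) (r (g) (s)))) (s))) (k (s) (t (g) (g))))  →  (r (f (f (t (g) (g)) (k (k (s) (t (g) (g))) (r (g) (s)))) (s)) (k (s) (t (g) (g))))
2. (r (f (f (t (g) (g)) (k (k (s) (t (g) (g))) (r (g) (s)))) (s)) (k (s) (t (g) (g))))  →  (r (f (f (g) (k (k (s) (t (g) (g))) (r (g) (s)))) (s)) (k (s) (t (g) (g))))
3. (r (f (f (g) (k (k (s) (t (g) (g))) (r (g) (s)))) (s)) (k (s) (t (g) (g))))  →  (r (f (f (g) (k (k (s) (g)) (r (g) (s)))) (s)) (k (s) (t (g) (g))))
4. (r (f (f (g) (k (k (s) (g)) (r (g) (s)))) (s)) (k (s) (t (g) (g))))  →  (r (f (f (g) (k (k (s) (g)) (r (g) (s)))) (s)) (k (s) (g)))
normal form: (r (f (f (g) (k (k (s) (g)) (r (g) (s)))) (s)) (k (s) (g)))

size = 15


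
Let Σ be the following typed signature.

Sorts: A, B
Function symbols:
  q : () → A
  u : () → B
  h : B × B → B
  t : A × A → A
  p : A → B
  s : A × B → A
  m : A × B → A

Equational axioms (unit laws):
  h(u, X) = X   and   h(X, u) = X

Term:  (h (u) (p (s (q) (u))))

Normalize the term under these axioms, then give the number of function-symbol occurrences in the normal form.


1. (h (u) (p (s (q) (u))))  →  (p (s (q) (u)))
normal form: (p (s (q) (u)))

size = 4


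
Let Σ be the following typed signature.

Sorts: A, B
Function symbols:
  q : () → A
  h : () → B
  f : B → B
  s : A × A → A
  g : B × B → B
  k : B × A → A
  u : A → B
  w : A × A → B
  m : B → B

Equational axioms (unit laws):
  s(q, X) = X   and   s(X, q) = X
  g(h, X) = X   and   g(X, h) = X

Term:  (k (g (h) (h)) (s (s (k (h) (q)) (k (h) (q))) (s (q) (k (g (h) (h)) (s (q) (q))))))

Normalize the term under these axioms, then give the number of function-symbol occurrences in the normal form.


size = 13

1. (k (g (h) (h)) (s (s (k (h) (q)) (k (h) (q))) (s (q) (k (g (h) (h)) (s (q) (q))))))  →  (k (h) (s (s (k (h) (q)) (k (h) (q))) (s (q) (k (g (h) (h)) (s (q) (q))))))
2. (k (h) (s (s (k (h) (q)) (k (h) (q))) (s (q) (k (g (h) (h)) (s (q) (q))))))  →  (k (h) (s (s (k (h) (q)) (k (h) (q))) (k (g (h) (h)) (s (q) (q)))))
3. (k (h) (s (s (k (h) (q)) (k (h) (q))) (k (g (h) (h)) (s (q) (q)))))  →  (k (h) (s (s (k (h) (q)) (k (h) (q))) (k (h) (s (q) (q)))))
4. (k (h) (s (s (k (h) (q)) (k (h) (q))) (k (h) (s (q) (q)))))  →  (k (h) (s (s (k (h) (q)) (k (h) (q))) (k (h) (q))))
normal form: (k (h) (s (s (k (h) (q)) (k (h) (q))) (k (h) (q))))


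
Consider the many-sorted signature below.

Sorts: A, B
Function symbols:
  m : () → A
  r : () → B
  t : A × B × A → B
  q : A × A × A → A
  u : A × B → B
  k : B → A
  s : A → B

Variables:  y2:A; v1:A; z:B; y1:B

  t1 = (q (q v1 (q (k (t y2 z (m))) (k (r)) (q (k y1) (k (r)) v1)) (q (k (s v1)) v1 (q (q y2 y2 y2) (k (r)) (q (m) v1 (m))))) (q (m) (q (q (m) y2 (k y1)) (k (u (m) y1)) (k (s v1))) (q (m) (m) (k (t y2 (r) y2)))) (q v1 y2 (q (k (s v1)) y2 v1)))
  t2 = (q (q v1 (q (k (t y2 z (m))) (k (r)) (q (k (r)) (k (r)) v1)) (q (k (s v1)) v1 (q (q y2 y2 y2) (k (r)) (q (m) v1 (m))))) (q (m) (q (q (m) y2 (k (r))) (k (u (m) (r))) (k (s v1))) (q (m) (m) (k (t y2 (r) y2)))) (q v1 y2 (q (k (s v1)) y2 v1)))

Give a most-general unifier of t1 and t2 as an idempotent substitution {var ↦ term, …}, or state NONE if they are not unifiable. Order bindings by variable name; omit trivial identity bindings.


{y1 ↦ (r)}


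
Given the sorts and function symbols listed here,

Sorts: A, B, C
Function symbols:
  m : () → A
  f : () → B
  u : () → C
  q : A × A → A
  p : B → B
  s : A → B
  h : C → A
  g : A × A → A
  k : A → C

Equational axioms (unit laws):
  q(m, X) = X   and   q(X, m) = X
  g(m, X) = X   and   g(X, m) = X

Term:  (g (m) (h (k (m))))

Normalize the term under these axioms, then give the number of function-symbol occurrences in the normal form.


1. (g (m) (h (k (m))))  →  (h (k (m)))
normal form: (h (k (m)))

size = 3


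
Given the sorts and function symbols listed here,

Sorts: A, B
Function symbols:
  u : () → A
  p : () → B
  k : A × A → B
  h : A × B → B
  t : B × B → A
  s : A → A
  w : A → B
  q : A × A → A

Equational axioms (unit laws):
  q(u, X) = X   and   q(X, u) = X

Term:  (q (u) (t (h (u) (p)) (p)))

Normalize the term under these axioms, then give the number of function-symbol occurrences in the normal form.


size = 5

1. (q (u) (t (h (u) (p)) (p)))  →  (t (h (u) (p)) (p))
normal form: (t (h (u) (p)) (p))


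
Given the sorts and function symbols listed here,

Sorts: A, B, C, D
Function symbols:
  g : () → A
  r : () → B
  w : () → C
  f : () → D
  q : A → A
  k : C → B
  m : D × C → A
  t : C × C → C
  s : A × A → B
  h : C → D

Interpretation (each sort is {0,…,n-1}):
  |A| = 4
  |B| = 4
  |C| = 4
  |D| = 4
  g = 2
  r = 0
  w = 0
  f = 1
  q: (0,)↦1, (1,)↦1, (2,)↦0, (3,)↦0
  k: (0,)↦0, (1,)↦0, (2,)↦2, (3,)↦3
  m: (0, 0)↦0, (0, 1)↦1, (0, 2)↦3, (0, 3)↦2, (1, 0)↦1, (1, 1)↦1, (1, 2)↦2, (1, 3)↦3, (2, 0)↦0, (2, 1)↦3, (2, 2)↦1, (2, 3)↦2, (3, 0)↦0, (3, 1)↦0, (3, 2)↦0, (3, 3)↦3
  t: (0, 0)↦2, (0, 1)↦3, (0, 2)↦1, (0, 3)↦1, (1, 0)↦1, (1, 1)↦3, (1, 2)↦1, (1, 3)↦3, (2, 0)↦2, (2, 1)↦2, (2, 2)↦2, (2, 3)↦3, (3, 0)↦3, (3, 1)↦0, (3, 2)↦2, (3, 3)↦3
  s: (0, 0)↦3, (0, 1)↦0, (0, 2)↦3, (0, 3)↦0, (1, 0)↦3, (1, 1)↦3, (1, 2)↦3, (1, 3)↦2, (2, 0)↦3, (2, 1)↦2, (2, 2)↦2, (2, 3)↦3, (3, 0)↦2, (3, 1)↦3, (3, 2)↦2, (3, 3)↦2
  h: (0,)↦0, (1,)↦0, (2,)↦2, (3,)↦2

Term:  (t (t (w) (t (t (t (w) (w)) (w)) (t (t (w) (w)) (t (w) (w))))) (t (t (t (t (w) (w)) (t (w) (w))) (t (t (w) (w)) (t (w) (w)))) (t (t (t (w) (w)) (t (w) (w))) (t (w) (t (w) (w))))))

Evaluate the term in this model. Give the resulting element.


  w = 0
  w = 0
  w = 0
  (t (w) (w)) = t(0, 0) = 2
  w = 0
  (t (t (w) (w)) (w)) = t(2, 0) = 2
  w = 0
  w = 0
  (t (w) (w)) = t(0, 0) = 2
  w = 0
  w = 0
  (t (w) (w)) = t(0, 0) = 2
  (t (t (w) (w)) (t (w) (w))) = t(2, 2) = 2
  (t (t (t (w) (w)) (w)) (t (t (w) (w)) (t (w) (w)))) = t(2, 2) = 2
  (t (w) (t (t (t (w) (w)) (w)) (t (t (w) (w)) (t (w) (w))))) = t(0, 2) = 1
  w = 0
  w = 0
  (t (w) (w)) = t(0, 0) = 2
  w = 0
  w = 0
  (t (w) (w)) = t(0, 0) = 2
  (t (t (w) (w)) (t (w) (w))) = t(2, 2) = 2
  w = 0
  w = 0
  (t (w) (w)) = t(0, 0) = 2
  w = 0
  w = 0
  (t (w) (w)) = t(0, 0) = 2
  (t (t (w) (w)) (t (w) (w))) = t(2, 2) = 2
  (t (t (t (w) (w)) (t (w) (w))) (t (t (w) (w)) (t (w) (w)))) = t(2, 2) = 2
  w = 0
  w = 0
  (t (w) (w)) = t(0, 0) = 2
  w = 0
  w = 0
  (t (w) (w)) = t(0, 0) = 2
  (t (t (w) (w)) (t (w) (w))) = t(2, 2) = 2
  w = 0
  w = 0
  w = 0
  (t (w) (w)) = t(0, 0) = 2
  (t (w) (t (w) (w))) = t(0, 2) = 1
  (t (t (t (w) (w)) (t (w) (w))) (t (w) (t (w) (w)))) = t(2, 1) = 2
  (t (t (t (t (w) (w)) (t (w) (w))) (t (t (w) (w)) (t (w) (w)))) (t (t (t (w) (w)) (t (w) (w))) (t (w) (t (w) (w))))) = t(2, 2) = 2
  (t (t (w) (t (t (t (w) (w)) (w)) (t (t (w) (w)) (t (w) (w))))) (t (t (t (t (w) (w)) (t (w) (w))) (t (t (w) (w)) (t (w) (w)))) (t (t (t (w) (w)) (t (w) (w))) (t (w) (t (w) (w)))))) = t(1, 2) = 1

value = 1


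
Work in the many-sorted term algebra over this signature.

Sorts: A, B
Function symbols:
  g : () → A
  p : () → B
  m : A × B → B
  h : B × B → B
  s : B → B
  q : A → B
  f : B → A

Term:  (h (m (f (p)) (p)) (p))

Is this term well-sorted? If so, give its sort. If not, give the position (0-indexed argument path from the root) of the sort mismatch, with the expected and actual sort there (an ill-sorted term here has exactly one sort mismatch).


well-sorted; sort = B

      (p) : B
    (f (p)) : A
    (p) : B
  (m (f (p)) (p)) : B
  (p) : B
(h (m (f (p)) (p)) (p)) : B


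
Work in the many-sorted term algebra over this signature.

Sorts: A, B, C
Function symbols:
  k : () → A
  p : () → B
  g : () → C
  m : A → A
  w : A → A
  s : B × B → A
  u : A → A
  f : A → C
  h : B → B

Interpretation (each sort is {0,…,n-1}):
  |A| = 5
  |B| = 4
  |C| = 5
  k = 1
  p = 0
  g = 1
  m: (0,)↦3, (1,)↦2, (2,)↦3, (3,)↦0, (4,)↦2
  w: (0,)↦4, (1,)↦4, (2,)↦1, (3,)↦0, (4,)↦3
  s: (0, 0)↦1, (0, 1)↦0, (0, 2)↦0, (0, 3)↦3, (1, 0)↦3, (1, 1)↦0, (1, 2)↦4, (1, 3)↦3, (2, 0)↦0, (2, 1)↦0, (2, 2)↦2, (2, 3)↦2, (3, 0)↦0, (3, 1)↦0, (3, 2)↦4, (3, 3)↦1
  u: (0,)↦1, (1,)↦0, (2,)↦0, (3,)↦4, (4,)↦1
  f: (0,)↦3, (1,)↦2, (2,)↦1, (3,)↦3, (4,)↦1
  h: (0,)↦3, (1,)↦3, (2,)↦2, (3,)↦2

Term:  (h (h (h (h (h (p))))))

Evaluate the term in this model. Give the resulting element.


value = 2

  p = 0
  (h (p)) = h(0,) = 3
  (h (h (p))) = h(3,) = 2
  (h (h (h (p)))) = h(2,) = 2
  (h (h (h (h (p))))) = h(2,) = 2
  (h (h (h (h (h (p)))))) = h(2,) = 2


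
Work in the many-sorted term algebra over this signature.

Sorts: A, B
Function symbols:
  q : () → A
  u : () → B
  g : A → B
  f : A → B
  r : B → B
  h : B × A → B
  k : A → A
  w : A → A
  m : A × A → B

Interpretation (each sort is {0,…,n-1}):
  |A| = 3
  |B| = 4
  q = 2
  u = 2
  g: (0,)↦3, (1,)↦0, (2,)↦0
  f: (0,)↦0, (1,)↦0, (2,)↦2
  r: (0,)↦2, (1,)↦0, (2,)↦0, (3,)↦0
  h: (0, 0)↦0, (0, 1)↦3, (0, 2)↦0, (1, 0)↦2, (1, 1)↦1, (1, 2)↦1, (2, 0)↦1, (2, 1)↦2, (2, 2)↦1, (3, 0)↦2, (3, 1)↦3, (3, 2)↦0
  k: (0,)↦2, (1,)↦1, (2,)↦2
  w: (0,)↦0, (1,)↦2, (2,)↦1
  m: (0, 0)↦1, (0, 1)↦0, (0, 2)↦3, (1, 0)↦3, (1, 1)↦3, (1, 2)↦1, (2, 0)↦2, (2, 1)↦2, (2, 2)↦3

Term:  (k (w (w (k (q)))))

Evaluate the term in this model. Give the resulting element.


  q = 2
  (k (q)) = k(2,) = 2
  (w (k (q))) = w(2,) = 1
  (w (w (k (q)))) = w(1,) = 2
  (k (w (w (k (q))))) = k(2,) = 2

value = 2


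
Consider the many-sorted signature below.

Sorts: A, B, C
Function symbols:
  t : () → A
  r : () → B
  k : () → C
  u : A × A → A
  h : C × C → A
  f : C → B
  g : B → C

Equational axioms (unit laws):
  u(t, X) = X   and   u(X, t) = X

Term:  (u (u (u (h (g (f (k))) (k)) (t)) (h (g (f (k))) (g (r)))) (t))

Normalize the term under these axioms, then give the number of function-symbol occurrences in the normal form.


size = 12

1. (u (u (u (h (g (f (k))) (k)) (t)) (h (g (f (k))) (g (r)))) (t))  →  (u (u (h (g (f (k))) (k)) (t)) (h (g (f (k))) (g (r))))
2. (u (u (h (g (f (k))) (k)) (t)) (h (g (f (k))) (g (r))))  →  (u (h (g (f (k))) (k)) (h (g (f (k))) (g (r))))
normal form: (u (h (g (f (k))) (k)) (h (g (f (k))) (g (r))))


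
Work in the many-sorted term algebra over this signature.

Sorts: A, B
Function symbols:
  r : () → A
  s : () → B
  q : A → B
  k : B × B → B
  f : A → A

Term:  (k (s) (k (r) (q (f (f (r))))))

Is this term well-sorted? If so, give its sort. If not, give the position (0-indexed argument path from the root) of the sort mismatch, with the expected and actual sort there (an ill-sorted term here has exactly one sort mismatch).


ill-sorted at position [1, 0]: expected B, got A

  (s) : B
    (r) : A
          (r) : A
        (f (r)) : A
      (f (f (r))) : A
    (q (f (f (r)))) : B
  (k (r) (q (f (f (r))))) : ✗ arg 0 at [1, 0] has sort A, expected B


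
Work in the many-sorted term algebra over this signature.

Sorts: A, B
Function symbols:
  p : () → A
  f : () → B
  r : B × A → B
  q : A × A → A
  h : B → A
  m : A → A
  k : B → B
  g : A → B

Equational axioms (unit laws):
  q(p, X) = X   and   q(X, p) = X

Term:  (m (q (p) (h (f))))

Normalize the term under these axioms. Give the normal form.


normal form = (m (h (f)))

1. (m (q (p) (h (f))))  →  (m (h (f)))


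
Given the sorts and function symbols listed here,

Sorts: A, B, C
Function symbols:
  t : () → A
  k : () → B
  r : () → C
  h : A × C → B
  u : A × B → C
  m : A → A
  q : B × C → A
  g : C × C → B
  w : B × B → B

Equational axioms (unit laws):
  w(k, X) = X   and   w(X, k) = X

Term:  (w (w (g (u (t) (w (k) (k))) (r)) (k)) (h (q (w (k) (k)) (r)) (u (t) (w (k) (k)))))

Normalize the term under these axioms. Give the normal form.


normal form = (w (g (u (t) (k)) (r)) (h (q (k) (r)) (u (t) (k))))

1. (w (w (g (u (t) (w (k) (k))) (r)) (k)) (h (q (w (k) (k)) (r)) (u (t) (w (k) (k)))))  →  (w (g (u (t) (w (k) (k))) (r)) (h (q (w (k) (k)) (r)) (u (t) (w (k) (k)))))
2. (w (g (u (t) (w (k) (k))) (r)) (h (q (w (k) (k)) (r)) (u (t) (w (k) (k)))))  →  (w (g (u (t) (k)) (r)) (h (q (w (k) (k)) (r)) (u (t) (w (k) (k)))))
3. (w (g (u (t) (k)) (r)) (h (q (w (k) (k)) (r)) (u (t) (w (k) (k)))))  →  (w (g (u (t) (k)) (r)) (h (q (k) (r)) (u (t) (w (k) (k)))))
4. (w (g (u (t) (k)) (r)) (h (q (k) (r)) (u (t) (w (k) (k)))))  →  (w (g (u (t) (k)) (r)) (h (q (k) (r)) (u (t) (k))))


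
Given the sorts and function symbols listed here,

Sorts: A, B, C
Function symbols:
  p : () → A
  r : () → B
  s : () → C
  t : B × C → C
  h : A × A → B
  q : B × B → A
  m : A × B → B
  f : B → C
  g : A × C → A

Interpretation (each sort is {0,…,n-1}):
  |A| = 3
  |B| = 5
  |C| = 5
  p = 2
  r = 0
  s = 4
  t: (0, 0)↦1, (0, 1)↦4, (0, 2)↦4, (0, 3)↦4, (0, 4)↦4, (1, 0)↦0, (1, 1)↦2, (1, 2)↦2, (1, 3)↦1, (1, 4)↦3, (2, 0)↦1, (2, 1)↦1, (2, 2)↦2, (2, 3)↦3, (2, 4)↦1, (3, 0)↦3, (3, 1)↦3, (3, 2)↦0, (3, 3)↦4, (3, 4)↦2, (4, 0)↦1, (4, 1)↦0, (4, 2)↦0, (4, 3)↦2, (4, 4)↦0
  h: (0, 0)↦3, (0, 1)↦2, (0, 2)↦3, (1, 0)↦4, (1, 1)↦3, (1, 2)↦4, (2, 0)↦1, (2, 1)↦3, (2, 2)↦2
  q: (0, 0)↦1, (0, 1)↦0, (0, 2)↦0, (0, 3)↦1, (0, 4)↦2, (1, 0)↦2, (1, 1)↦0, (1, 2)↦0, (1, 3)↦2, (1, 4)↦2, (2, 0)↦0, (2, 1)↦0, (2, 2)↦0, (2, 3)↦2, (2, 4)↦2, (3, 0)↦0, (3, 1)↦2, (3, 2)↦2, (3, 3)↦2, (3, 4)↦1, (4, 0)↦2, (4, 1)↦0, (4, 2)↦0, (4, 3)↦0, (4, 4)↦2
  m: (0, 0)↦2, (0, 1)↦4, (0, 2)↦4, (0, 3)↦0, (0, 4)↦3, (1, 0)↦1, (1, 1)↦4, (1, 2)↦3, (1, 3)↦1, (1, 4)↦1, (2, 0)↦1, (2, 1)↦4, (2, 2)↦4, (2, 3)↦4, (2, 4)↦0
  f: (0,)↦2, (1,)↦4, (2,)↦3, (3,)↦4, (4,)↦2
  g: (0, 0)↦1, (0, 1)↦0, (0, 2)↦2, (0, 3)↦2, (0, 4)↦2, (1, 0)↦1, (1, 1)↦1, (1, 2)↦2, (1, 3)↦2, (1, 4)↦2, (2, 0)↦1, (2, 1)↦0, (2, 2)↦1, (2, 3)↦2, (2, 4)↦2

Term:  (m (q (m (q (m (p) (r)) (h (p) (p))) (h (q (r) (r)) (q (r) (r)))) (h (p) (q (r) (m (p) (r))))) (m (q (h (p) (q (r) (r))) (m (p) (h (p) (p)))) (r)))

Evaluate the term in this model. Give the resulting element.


value = 4

  p = 2
  r = 0
  (m (p) (r)) = m(2, 0) = 1
  p = 2
  p = 2
  (h (p) (p)) = h(2, 2) = 2
  (q (m (p) (r)) (h (p) (p))) = q(1, 2) = 0
  r = 0
  r = 0
  (q (r) (r)) = q(0, 0) = 1
  r = 0
  r = 0
  (q (r) (r)) = q(0, 0) = 1
  (h (q (r) (r)) (q (r) (r))) = h(1, 1) = 3
  (m (q (m (p) (r)) (h (p) (p))) (h (q (r) (r)) (q (r) (r)))) = m(0, 3) = 0
  p = 2
  r = 0
  p = 2
  r = 0
  (m (p) (r)) = m(2, 0) = 1
  (q (r) (m (p) (r))) = q(0, 1) = 0
  (h (p) (q (r) (m (p) (r)))) = h(2, 0) = 1
  (q (m (q (m (p) (r)) (h (p) (p))) (h (q (r) (r)) (q (r) (r)))) (h (p) (q (r) (m (p) (r))))) = q(0, 1) = 0
  p = 2
  r = 0
  r = 0
  (q (r) (r)) = q(0, 0) = 1
  (h (p) (q (r) (r))) = h(2, 1) = 3
  p = 2
  p = 2
  p = 2
  (h (p) (p)) = h(2, 2) = 2
  (m (p) (h (p) (p))) = m(2, 2) = 4
  (q (h (p) (q (r) (r))) (m (p) (h (p) (p)))) = q(3, 4) = 1
  r = 0
  (m (q (h (p) (q (r) (r))) (m (p) (h (p) (p)))) (r)) = m(1, 0) = 1
  (m (q (m (q (m (p) (r)) (h (p) (p))) (h (q (r) (r)) (q (r) (r)))) (h (p) (q (r) (m (p) (r))))) (m (q (h (p) (q (r) (r))) (m (p) (h (p) (p)))) (r))) = m(0, 1) = 4


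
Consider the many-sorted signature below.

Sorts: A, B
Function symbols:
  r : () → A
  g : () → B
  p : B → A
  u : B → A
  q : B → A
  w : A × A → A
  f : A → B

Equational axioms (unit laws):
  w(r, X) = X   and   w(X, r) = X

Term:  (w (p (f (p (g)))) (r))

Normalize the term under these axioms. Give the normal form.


normal form = (p (f (p (g))))

1. (w (p (f (p (g)))) (r))  →  (p (f (p (g))))


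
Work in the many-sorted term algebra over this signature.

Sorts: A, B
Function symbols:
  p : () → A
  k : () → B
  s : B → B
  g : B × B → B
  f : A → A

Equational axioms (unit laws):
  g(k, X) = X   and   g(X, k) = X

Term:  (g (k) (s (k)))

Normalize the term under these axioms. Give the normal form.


1. (g (k) (s (k)))  →  (s (k))

normal form = (s (k))


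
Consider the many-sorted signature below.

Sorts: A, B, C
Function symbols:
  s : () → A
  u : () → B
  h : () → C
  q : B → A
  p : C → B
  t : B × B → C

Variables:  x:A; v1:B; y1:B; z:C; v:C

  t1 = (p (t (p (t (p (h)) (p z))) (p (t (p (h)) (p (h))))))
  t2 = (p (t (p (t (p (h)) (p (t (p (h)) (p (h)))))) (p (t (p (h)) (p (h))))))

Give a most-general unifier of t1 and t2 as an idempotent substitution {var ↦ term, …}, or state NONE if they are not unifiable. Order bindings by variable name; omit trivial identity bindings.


{z ↦ (t (p (h)) (p (h)))}


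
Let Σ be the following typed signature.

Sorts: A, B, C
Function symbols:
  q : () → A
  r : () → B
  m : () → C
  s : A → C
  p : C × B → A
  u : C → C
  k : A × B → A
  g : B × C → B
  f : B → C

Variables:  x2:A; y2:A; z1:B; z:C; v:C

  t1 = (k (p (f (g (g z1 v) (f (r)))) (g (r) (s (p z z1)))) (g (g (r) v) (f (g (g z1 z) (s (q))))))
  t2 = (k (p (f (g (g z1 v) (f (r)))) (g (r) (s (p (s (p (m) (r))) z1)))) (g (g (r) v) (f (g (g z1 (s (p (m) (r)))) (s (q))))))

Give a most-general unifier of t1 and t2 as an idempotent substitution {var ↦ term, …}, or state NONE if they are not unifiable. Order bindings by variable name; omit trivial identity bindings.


{z ↦ (s (p (m) (r)))}


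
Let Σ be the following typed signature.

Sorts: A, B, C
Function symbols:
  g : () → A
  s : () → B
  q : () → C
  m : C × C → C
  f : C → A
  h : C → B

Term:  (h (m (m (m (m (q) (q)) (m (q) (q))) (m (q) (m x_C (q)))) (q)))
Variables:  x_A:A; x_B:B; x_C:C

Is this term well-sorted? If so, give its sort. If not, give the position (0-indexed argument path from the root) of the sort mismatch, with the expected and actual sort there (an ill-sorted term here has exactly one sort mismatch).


well-sorted; sort = B

          (q) : C
          (q) : C
        (m (q) (q)) : C
          (q) : C
          (q) : C
        (m (q) (q)) : C
      (m (m (q) (q)) (m (q) (q))) : C
        (q) : C
          x_C : C
          (q) : C
        (m x_C (q)) : C
      (m (q) (m x_C (q))) : C
    (m (m (m (q) (q)) (m (q) (q))) (m (q) (m x_C (q)))) : C
    (q) : C
  (m (m (m (m (q) (q)) (m (q) (q))) (m (q) (m x_C (q)))) (q)) : C
(h (m (m (m (m (q) (q)) (m (q) (q))) (m (q) (m x_C (q)))) (q))) : B


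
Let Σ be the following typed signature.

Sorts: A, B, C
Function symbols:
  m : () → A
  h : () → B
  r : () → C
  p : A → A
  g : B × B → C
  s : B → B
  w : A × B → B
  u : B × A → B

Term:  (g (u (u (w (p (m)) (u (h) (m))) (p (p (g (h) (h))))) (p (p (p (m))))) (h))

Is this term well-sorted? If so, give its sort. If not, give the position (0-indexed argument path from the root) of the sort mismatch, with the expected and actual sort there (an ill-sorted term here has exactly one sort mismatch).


ill-sorted at position [0, 0, 1, 0, 0]: expected A, got C

          (m) : A
        (p (m)) : A
          (h) : B
          (m) : A
        (u (h) (m)) : B
      (w (p (m)) (u (h) (m))) : B
            (h) : B
            (h) : B
          (g (h) (h)) : C
        (p (g (h) (h))) : ✗ arg 0 at [0, 0, 1, 0, 0] has sort C, expected A
          (m) : A
        (p (m)) : A
      (p (p (m))) : A
    (p (p (p (m)))) : A
  (h) : B


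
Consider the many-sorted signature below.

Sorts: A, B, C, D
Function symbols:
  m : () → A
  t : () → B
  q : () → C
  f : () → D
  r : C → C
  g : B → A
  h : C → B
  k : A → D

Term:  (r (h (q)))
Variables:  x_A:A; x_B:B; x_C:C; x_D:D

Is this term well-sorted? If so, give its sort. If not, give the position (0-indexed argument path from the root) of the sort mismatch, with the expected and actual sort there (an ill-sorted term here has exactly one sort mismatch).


    (q) : C
  (h (q)) : B
(r (h (q))) : ✗ arg 0 at [0] has sort B, expected C

ill-sorted at position [0]: expected C, got B


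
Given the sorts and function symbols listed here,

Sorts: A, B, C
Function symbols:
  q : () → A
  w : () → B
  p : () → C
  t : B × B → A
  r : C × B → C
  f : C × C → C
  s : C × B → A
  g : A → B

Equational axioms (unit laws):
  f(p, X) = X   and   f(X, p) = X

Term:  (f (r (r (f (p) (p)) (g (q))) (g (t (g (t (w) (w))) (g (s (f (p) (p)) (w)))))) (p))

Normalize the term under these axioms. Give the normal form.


normal form = (r (r (p) (g (q))) (g (t (g (t (w) (w))) (g (s (p) (w))))))

1. (f (r (r (f (p) (p)) (g (q))) (g (t (g (t (w) (w))) (g (s (f (p) (p)) (w)))))) (p))  →  (r (r (f (p) (p)) (g (q))) (g (t (g (t (w) (w))) (g (s (f (p) (p)) (w))))))
2. (r (r (f (p) (p)) (g (q))) (g (t (g (t (w) (w))) (g (s (f (p) (p)) (w))))))  →  (r (r (p) (g (q))) (g (t (g (t (w) (w))) (g (s (f (p) (p)) (w))))))
3. (r (r (p) (g (q))) (g (t (g (t (w) (w))) (g (s (f (p) (p)) (w))))))  →  (r (r (p) (g (q))) (g (t (g (t (w) (w))) (g (s (p) (w))))))


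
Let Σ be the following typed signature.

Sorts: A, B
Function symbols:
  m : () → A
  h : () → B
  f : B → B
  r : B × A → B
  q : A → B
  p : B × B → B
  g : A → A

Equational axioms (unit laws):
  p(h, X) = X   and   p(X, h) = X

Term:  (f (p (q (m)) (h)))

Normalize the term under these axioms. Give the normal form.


normal form = (f (q (m)))

1. (f (p (q (m)) (h)))  →  (f (q (m)))


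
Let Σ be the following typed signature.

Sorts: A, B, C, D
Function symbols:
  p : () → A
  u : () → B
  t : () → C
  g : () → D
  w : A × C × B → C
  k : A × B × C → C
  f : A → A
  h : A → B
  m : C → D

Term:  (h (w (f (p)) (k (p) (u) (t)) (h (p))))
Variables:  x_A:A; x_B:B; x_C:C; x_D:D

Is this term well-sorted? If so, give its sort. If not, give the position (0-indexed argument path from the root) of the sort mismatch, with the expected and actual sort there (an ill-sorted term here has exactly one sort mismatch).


      (p) : A
    (f (p)) : A
      (p) : A
      (u) : B
      (t) : C
    (k (p) (u) (t)) : C
      (p) : A
    (h (p)) : B
  (w (f (p)) (k (p) (u) (t)) (h (p))) : C
(h (w (f (p)) (k (p) (u) (t)) (h (p)))) : ✗ arg 0 at [0] has sort C, expected A

ill-sorted at position [0]: expected A, got C
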